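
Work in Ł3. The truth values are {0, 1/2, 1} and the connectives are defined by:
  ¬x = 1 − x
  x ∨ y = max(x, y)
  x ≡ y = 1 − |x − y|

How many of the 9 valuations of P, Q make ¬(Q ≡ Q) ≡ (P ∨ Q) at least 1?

P = 0, Q = 0 ↦ 1  ≥
P = 0, Q = 1/2 ↦ 1/2  <
P = 0, Q = 1 ↦ 0  <
P = 1/2, Q = 0 ↦ 1/2  <
P = 1/2, Q = 1/2 ↦ 1/2  <
P = 1/2, Q = 1 ↦ 0  <
P = 1, Q = 0 ↦ 0  <
P = 1, Q = 1/2 ↦ 0  <
P = 1, Q = 1 ↦ 0  <
So 1 of the 9 assignments meets the threshold.

1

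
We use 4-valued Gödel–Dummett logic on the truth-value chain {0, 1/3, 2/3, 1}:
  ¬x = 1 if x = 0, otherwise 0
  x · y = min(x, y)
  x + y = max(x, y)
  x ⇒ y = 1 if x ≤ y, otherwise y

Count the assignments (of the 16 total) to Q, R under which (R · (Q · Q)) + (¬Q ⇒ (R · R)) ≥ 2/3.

Q = 0, R = 0 ↦ 0  <
Q = 0, R = 1/3 ↦ 1/3  <
Q = 0, R = 2/3 ↦ 2/3  ≥
Q = 0, R = 1 ↦ 1  ≥
Q = 1/3, R = 0 ↦ 1  ≥
Q = 1/3, R = 1/3 ↦ 1  ≥
Q = 1/3, R = 2/3 ↦ 1  ≥
Q = 1/3, R = 1 ↦ 1  ≥
Q = 2/3, R = 0 ↦ 1  ≥
Q = 2/3, R = 1/3 ↦ 1  ≥
Q = 2/3, R = 2/3 ↦ 1  ≥
Q = 2/3, R = 1 ↦ 1  ≥
Q = 1, R = 0 ↦ 1  ≥
Q = 1, R = 1/3 ↦ 1  ≥
Q = 1, R = 2/3 ↦ 1  ≥
Q = 1, R = 1 ↦ 1  ≥
So 14 of the 16 assignments meet the threshold.

14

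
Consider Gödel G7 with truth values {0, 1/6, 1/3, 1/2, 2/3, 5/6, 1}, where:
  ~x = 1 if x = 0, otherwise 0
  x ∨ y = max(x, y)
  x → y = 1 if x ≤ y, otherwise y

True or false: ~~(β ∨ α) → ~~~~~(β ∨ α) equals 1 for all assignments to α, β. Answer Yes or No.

No

Counterexample: take α = 0, β = 1/6.
β ∨ α = 1/6 ∨ 0 = 1/6
~(β ∨ α) = ~1/6 = 0
~~(β ∨ α) = ~0 = 1
β ∨ α = 1/6 ∨ 0 = 1/6
~(β ∨ α) = ~1/6 = 0
~~(β ∨ α) = ~0 = 1
~~~(β ∨ α) = ~1 = 0
~~~~(β ∨ α) = ~0 = 1
~~~~~(β ∨ α) = ~1 = 0
~~(β ∨ α) → ~~~~~(β ∨ α) = 1 → 0 = 0
This gives 0 ≠ 1.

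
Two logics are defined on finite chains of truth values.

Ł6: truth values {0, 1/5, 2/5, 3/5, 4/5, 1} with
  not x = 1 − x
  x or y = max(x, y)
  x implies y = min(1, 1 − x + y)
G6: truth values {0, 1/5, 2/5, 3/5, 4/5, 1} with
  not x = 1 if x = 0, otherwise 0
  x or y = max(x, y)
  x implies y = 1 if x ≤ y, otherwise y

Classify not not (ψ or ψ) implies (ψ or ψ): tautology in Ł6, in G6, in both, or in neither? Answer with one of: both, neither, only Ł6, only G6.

only Ł6

In Ł6: every assignment gives 1 — tautology.
In G6: at ψ = 1/5 the value is 1/5 — not a tautology.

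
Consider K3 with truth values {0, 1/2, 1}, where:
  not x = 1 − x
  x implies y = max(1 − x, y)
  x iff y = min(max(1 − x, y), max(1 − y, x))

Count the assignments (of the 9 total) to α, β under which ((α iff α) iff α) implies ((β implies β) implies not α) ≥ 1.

α = 0, β = 0 ↦ 1  ≥
α = 0, β = 1/2 ↦ 1  ≥
α = 0, β = 1 ↦ 1  ≥
α = 1/2, β = 0 ↦ 1/2  <
α = 1/2, β = 1/2 ↦ 1/2  <
α = 1/2, β = 1 ↦ 1/2  <
α = 1, β = 0 ↦ 0  <
α = 1, β = 1/2 ↦ 1/2  <
α = 1, β = 1 ↦ 0  <
So 3 of the 9 assignments meet the threshold.

3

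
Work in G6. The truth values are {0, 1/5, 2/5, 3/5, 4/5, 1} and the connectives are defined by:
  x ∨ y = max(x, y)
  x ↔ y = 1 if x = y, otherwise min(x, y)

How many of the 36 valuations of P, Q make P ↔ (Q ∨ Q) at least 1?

value 1: 6 assignments (counts)
value 4/5: 2 assignments
value 3/5: 4 assignments
value 2/5: 6 assignments
value 1/5: 8 assignments
value 0: 10 assignments
So 6 of the 36 assignments meet the threshold.

6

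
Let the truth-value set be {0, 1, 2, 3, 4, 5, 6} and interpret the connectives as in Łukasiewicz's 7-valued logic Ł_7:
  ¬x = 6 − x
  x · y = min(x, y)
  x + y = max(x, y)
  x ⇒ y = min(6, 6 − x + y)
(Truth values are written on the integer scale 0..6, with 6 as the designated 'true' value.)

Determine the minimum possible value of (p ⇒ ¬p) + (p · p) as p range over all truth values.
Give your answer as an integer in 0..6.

Take p = 4:
¬p = ¬4 = 2
p ⇒ ¬p = 4 ⇒ 2 = 4
p · p = 4 · 4 = 4
(p ⇒ ¬p) + (p · p) = 4 + 4 = 4
No assignment yields a value below 4, so this is the minimum.

4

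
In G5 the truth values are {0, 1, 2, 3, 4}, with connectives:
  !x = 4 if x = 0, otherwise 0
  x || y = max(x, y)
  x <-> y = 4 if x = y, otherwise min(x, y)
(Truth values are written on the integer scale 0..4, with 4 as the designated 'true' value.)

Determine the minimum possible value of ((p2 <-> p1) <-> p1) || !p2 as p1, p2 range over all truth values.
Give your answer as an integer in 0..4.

1

Take p1 = 1, p2 = 1:
p2 <-> p1 = 1 <-> 1 = 4
(p2 <-> p1) <-> p1 = 4 <-> 1 = 1
!p2 = !1 = 0
((p2 <-> p1) <-> p1) || !p2 = 1 || 0 = 1
No assignment yields a value below 1, so this is the minimum.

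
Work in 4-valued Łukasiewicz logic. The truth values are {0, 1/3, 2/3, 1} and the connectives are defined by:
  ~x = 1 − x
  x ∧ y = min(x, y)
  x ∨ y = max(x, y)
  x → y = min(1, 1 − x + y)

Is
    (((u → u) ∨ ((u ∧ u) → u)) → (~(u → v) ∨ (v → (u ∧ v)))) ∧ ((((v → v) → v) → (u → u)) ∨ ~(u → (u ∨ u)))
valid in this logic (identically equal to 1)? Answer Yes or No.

No

Counterexample: take u = 0, v = 1/3.
u → u = 0 → 0 = 1
u ∧ u = 0 ∧ 0 = 0
(u ∧ u) → u = 0 → 0 = 1
(u → u) ∨ ((u ∧ u) → u) = 1 ∨ 1 = 1
u → v = 0 → 1/3 = 1
~(u → v) = ~1 = 0
u ∧ v = 0 ∧ 1/3 = 0
v → (u ∧ v) = 1/3 → 0 = 2/3
~(u → v) ∨ (v → (u ∧ v)) = 0 ∨ 2/3 = 2/3
((u → u) ∨ ((u ∧ u) → u)) → (~(u → v) ∨ (v → (u ∧ v))) = 1 → 2/3 = 2/3
v → v = 1/3 → 1/3 = 1
(v → v) → v = 1 → 1/3 = 1/3
u → u = 0 → 0 = 1
((v → v) → v) → (u → u) = 1/3 → 1 = 1
u ∨ u = 0 ∨ 0 = 0
u → (u ∨ u) = 0 → 0 = 1
~(u → (u ∨ u)) = ~1 = 0
(((v → v) → v) → (u → u)) ∨ ~(u → (u ∨ u)) = 1 ∨ 0 = 1
(((u → u) ∨ ((u ∧ u) → u)) → (~(u → v) ∨ (v → (u ∧ v)))) ∧ ((((v → v) → v) → (u → u)) ∨ ~(u → (u ∨ u))) = 2/3 ∧ 1 = 2/3
This gives 2/3 ≠ 1.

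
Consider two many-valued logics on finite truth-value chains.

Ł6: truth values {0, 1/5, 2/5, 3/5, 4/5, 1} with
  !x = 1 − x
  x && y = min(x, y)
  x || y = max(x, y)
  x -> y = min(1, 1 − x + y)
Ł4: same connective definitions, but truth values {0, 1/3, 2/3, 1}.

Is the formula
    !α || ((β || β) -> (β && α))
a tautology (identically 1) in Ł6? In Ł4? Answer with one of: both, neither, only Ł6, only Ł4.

In Ł6: at α = 1/5, β = 2/5 the value is 4/5 — not a tautology.
In Ł4: at α = 1/3, β = 2/3 the value is 2/3 — not a tautology.

neither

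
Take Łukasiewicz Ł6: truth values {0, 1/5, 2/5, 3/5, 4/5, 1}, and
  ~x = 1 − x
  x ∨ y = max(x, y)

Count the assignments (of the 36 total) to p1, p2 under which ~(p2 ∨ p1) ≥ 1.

value 1: 1 assignment (counts)
value 4/5: 3 assignments
value 3/5: 5 assignments
value 2/5: 7 assignments
value 1/5: 9 assignments
value 0: 11 assignments
So 1 of the 36 assignments meets the threshold.

1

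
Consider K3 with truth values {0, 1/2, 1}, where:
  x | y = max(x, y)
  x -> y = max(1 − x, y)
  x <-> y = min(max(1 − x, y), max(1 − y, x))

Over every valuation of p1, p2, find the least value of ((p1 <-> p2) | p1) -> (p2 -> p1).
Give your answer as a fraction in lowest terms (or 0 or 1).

Take p1 = 0, p2 = 1/2:
p1 <-> p2 = 0 <-> 1/2 = 1/2
(p1 <-> p2) | p1 = 1/2 | 0 = 1/2
p2 -> p1 = 1/2 -> 0 = 1/2
((p1 <-> p2) | p1) -> (p2 -> p1) = 1/2 -> 1/2 = 1/2
No assignment yields a value below 1/2, so this is the minimum.

1/2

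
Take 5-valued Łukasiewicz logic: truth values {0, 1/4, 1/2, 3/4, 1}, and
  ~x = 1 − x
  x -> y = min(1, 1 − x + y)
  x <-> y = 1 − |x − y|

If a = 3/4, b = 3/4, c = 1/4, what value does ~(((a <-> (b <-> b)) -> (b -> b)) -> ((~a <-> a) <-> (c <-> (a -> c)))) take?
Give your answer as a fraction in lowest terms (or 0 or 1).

b <-> b = 3/4 <-> 3/4 = 1
a <-> (b <-> b) = 3/4 <-> 1 = 3/4
b -> b = 3/4 -> 3/4 = 1
(a <-> (b <-> b)) -> (b -> b) = 3/4 -> 1 = 1
~a = ~3/4 = 1/4
~a <-> a = 1/4 <-> 3/4 = 1/2
a -> c = 3/4 -> 1/4 = 1/2
c <-> (a -> c) = 1/4 <-> 1/2 = 3/4
(~a <-> a) <-> (c <-> (a -> c)) = 1/2 <-> 3/4 = 3/4
((a <-> (b <-> b)) -> (b -> b)) -> ((~a <-> a) <-> (c <-> (a -> c))) = 1 -> 3/4 = 3/4
~(((a <-> (b <-> b)) -> (b -> b)) -> ((~a <-> a) <-> (c <-> (a -> c)))) = ~3/4 = 1/4

1/4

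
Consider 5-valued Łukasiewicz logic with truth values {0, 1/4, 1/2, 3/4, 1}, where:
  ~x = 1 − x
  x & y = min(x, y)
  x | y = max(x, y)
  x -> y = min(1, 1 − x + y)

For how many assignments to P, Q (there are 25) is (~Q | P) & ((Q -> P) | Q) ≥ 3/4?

value 1: 9 assignments (counts)
value 3/4: 7 assignments (counts)
value 1/2: 5 assignments
value 1/4: 3 assignments
value 0: 1 assignment
So 16 of the 25 assignments meet the threshold.

16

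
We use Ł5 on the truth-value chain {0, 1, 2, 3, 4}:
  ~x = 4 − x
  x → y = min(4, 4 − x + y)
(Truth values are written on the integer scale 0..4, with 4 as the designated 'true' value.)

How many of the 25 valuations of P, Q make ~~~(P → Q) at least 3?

3

value 4: 1 assignment (counts)
value 3: 2 assignments (counts)
value 2: 3 assignments
value 1: 4 assignments
value 0: 15 assignments
So 3 of the 25 assignments meet the threshold.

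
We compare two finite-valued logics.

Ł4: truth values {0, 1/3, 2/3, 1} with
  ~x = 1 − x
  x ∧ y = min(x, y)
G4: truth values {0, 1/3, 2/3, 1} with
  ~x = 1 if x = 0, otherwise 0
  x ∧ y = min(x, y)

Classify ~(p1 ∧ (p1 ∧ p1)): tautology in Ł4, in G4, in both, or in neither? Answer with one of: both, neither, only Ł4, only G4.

In Ł4: at p1 = 1/3 the value is 2/3 — not a tautology.
In G4: at p1 = 1/3 the value is 0 — not a tautology.

neither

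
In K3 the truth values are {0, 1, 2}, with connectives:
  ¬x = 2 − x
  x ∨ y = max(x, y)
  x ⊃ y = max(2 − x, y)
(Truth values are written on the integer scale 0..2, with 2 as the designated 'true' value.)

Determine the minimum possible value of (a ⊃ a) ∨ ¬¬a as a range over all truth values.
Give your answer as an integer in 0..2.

Take a = 1:
a ⊃ a = 1 ⊃ 1 = 1
¬a = ¬1 = 1
¬¬a = ¬1 = 1
(a ⊃ a) ∨ ¬¬a = 1 ∨ 1 = 1
No assignment yields a value below 1, so this is the minimum.

1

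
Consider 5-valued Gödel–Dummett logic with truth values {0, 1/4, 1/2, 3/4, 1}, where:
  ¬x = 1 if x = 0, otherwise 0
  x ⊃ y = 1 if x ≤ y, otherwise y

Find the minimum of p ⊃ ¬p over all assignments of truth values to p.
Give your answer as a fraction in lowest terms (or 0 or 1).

0

Take p = 1/4:
¬p = ¬1/4 = 0
p ⊃ ¬p = 1/4 ⊃ 0 = 0
No assignment yields a value below 0, so this is the minimum.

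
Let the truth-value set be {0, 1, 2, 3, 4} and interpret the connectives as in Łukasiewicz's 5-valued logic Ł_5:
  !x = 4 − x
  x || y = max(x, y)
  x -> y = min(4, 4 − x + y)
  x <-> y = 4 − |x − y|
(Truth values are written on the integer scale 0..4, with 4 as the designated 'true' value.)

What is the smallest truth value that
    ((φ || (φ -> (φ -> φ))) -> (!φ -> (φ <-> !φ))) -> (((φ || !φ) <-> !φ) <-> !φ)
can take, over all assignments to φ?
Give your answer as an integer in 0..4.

Take φ = 2:
φ -> φ = 2 -> 2 = 4
φ -> (φ -> φ) = 2 -> 4 = 4
φ || (φ -> (φ -> φ)) = 2 || 4 = 4
!φ = !2 = 2
!φ = !2 = 2
φ <-> !φ = 2 <-> 2 = 4
!φ -> (φ <-> !φ) = 2 -> 4 = 4
(φ || (φ -> (φ -> φ))) -> (!φ -> (φ <-> !φ)) = 4 -> 4 = 4
!φ = !2 = 2
φ || !φ = 2 || 2 = 2
!φ = !2 = 2
(φ || !φ) <-> !φ = 2 <-> 2 = 4
!φ = !2 = 2
((φ || !φ) <-> !φ) <-> !φ = 4 <-> 2 = 2
((φ || (φ -> (φ -> φ))) -> (!φ -> (φ <-> !φ))) -> (((φ || !φ) <-> !φ) <-> !φ) = 4 -> 2 = 2
No assignment yields a value below 2, so this is the minimum.

2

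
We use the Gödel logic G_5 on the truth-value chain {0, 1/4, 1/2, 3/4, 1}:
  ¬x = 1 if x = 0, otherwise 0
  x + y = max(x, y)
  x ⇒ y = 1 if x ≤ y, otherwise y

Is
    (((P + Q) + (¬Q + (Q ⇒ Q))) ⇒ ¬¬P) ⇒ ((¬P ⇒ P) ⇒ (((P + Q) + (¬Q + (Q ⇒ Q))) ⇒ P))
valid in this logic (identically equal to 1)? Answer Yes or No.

Counterexample: take P = 1/4, Q = 0.
P + Q = 1/4 + 0 = 1/4
¬Q = ¬0 = 1
Q ⇒ Q = 0 ⇒ 0 = 1
¬Q + (Q ⇒ Q) = 1 + 1 = 1
(P + Q) + (¬Q + (Q ⇒ Q)) = 1/4 + 1 = 1
¬P = ¬1/4 = 0
¬¬P = ¬0 = 1
((P + Q) + (¬Q + (Q ⇒ Q))) ⇒ ¬¬P = 1 ⇒ 1 = 1
¬P = ¬1/4 = 0
¬P ⇒ P = 0 ⇒ 1/4 = 1
P + Q = 1/4 + 0 = 1/4
¬Q = ¬0 = 1
Q ⇒ Q = 0 ⇒ 0 = 1
¬Q + (Q ⇒ Q) = 1 + 1 = 1
(P + Q) + (¬Q + (Q ⇒ Q)) = 1/4 + 1 = 1
((P + Q) + (¬Q + (Q ⇒ Q))) ⇒ P = 1 ⇒ 1/4 = 1/4
(¬P ⇒ P) ⇒ (((P + Q) + (¬Q + (Q ⇒ Q))) ⇒ P) = 1 ⇒ 1/4 = 1/4
(((P + Q) + (¬Q + (Q ⇒ Q))) ⇒ ¬¬P) ⇒ ((¬P ⇒ P) ⇒ (((P + Q) + (¬Q + (Q ⇒ Q))) ⇒ P)) = 1 ⇒ 1/4 = 1/4
This gives 1/4 ≠ 1.

No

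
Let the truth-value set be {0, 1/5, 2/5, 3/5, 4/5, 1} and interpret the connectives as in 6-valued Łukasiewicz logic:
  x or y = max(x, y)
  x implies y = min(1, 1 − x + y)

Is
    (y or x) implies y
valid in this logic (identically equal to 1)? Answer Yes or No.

No

Counterexample: take x = 1/5, y = 0.
y or x = 0 or 1/5 = 1/5
(y or x) implies y = 1/5 implies 0 = 4/5
This gives 4/5 ≠ 1.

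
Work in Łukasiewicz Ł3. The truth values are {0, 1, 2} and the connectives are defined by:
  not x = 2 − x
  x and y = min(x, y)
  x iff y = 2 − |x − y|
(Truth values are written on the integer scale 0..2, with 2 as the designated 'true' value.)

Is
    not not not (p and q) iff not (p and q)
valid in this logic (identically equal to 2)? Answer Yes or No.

Yes

p = 0, q = 0 ↦ 2
p = 0, q = 1 ↦ 2
p = 0, q = 2 ↦ 2
p = 1, q = 0 ↦ 2
p = 1, q = 1 ↦ 2
p = 1, q = 2 ↦ 2
p = 2, q = 0 ↦ 2
p = 2, q = 1 ↦ 2
p = 2, q = 2 ↦ 2
Every assignment gives a value ≥ 2.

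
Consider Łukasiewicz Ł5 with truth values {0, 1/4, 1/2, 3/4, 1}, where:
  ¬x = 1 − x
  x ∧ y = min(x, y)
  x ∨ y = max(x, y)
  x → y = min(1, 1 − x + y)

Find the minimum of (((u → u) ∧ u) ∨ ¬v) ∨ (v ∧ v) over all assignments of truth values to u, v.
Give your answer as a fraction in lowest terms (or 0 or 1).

Take u = 0, v = 1/2:
u → u = 0 → 0 = 1
(u → u) ∧ u = 1 ∧ 0 = 0
¬v = ¬1/2 = 1/2
((u → u) ∧ u) ∨ ¬v = 0 ∨ 1/2 = 1/2
v ∧ v = 1/2 ∧ 1/2 = 1/2
(((u → u) ∧ u) ∨ ¬v) ∨ (v ∧ v) = 1/2 ∨ 1/2 = 1/2
No assignment yields a value below 1/2, so this is the minimum.

1/2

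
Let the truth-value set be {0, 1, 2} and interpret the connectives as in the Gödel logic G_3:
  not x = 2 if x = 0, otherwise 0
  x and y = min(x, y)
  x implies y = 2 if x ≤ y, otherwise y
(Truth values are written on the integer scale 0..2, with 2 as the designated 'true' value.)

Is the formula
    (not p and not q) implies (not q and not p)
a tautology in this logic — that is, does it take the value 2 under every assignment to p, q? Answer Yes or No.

Yes

p = 0, q = 0 ↦ 2
p = 0, q = 1 ↦ 2
p = 0, q = 2 ↦ 2
p = 1, q = 0 ↦ 2
p = 1, q = 1 ↦ 2
p = 1, q = 2 ↦ 2
p = 2, q = 0 ↦ 2
p = 2, q = 1 ↦ 2
p = 2, q = 2 ↦ 2
Every assignment gives a value ≥ 2.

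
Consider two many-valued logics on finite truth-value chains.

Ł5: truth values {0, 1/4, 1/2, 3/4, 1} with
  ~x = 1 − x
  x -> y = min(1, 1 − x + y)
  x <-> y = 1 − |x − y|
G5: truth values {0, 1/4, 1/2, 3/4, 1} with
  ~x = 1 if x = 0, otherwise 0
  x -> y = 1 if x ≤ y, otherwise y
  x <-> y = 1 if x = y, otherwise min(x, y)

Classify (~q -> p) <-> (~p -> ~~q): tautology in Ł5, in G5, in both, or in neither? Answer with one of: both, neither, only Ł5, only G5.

only Ł5

In Ł5: every assignment gives 1 — tautology.
In G5: at p = 1/4, q = 0 the value is 1/4 — not a tautology.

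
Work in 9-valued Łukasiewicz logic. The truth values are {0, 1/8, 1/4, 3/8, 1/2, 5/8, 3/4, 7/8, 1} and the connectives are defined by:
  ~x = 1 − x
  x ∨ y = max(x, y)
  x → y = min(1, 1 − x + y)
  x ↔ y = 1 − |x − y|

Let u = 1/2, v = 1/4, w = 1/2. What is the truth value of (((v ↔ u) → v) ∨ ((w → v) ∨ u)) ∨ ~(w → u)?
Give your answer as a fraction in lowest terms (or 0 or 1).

v ↔ u = 1/4 ↔ 1/2 = 3/4
(v ↔ u) → v = 3/4 → 1/4 = 1/2
w → v = 1/2 → 1/4 = 3/4
(w → v) ∨ u = 3/4 ∨ 1/2 = 3/4
((v ↔ u) → v) ∨ ((w → v) ∨ u) = 1/2 ∨ 3/4 = 3/4
w → u = 1/2 → 1/2 = 1
~(w → u) = ~1 = 0
(((v ↔ u) → v) ∨ ((w → v) ∨ u)) ∨ ~(w → u) = 3/4 ∨ 0 = 3/4

3/4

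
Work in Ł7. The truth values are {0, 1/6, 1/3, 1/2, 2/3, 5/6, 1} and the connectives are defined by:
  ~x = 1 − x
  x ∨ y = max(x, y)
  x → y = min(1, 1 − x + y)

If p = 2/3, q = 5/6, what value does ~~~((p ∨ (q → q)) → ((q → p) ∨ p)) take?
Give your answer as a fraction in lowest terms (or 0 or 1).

1/6

q → q = 5/6 → 5/6 = 1
p ∨ (q → q) = 2/3 ∨ 1 = 1
q → p = 5/6 → 2/3 = 5/6
(q → p) ∨ p = 5/6 ∨ 2/3 = 5/6
(p ∨ (q → q)) → ((q → p) ∨ p) = 1 → 5/6 = 5/6
~((p ∨ (q → q)) → ((q → p) ∨ p)) = ~5/6 = 1/6
~~((p ∨ (q → q)) → ((q → p) ∨ p)) = ~1/6 = 5/6
~~~((p ∨ (q → q)) → ((q → p) ∨ p)) = ~5/6 = 1/6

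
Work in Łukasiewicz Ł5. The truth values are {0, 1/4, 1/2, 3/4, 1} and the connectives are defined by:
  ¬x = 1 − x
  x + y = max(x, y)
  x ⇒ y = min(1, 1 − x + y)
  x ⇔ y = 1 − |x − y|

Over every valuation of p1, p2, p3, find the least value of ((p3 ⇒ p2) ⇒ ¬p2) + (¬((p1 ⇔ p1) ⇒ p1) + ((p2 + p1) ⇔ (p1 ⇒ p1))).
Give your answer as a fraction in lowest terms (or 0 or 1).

1/2

Take p1 = 1/2, p2 = 1/2, p3 = 0:
p3 ⇒ p2 = 0 ⇒ 1/2 = 1
¬p2 = ¬1/2 = 1/2
(p3 ⇒ p2) ⇒ ¬p2 = 1 ⇒ 1/2 = 1/2
p1 ⇔ p1 = 1/2 ⇔ 1/2 = 1
(p1 ⇔ p1) ⇒ p1 = 1 ⇒ 1/2 = 1/2
¬((p1 ⇔ p1) ⇒ p1) = ¬1/2 = 1/2
p2 + p1 = 1/2 + 1/2 = 1/2
p1 ⇒ p1 = 1/2 ⇒ 1/2 = 1
(p2 + p1) ⇔ (p1 ⇒ p1) = 1/2 ⇔ 1 = 1/2
¬((p1 ⇔ p1) ⇒ p1) + ((p2 + p1) ⇔ (p1 ⇒ p1)) = 1/2 + 1/2 = 1/2
((p3 ⇒ p2) ⇒ ¬p2) + (¬((p1 ⇔ p1) ⇒ p1) + ((p2 + p1) ⇔ (p1 ⇒ p1))) = 1/2 + 1/2 = 1/2
No assignment yields a value below 1/2, so this is the minimum.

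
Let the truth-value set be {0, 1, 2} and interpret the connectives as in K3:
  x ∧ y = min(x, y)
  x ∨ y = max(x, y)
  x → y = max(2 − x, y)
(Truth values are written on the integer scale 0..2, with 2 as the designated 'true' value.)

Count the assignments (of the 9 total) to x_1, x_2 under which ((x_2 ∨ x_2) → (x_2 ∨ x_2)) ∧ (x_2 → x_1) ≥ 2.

x_1 = 0, x_2 = 0 ↦ 2  ≥
x_1 = 0, x_2 = 1 ↦ 1  <
x_1 = 0, x_2 = 2 ↦ 0  <
x_1 = 1, x_2 = 0 ↦ 2  ≥
x_1 = 1, x_2 = 1 ↦ 1  <
x_1 = 1, x_2 = 2 ↦ 1  <
x_1 = 2, x_2 = 0 ↦ 2  ≥
x_1 = 2, x_2 = 1 ↦ 1  <
x_1 = 2, x_2 = 2 ↦ 2  ≥
So 4 of the 9 assignments meet the threshold.

4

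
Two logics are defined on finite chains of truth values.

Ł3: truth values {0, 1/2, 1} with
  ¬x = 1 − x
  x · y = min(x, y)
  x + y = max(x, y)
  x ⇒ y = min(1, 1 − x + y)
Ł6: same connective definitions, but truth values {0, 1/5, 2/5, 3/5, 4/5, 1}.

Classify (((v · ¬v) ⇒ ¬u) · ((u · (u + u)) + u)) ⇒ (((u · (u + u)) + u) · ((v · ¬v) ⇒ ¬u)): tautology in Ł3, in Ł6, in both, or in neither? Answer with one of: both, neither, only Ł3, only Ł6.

In Ł3: every assignment gives 1 — tautology.
In Ł6: every assignment gives 1 — tautology.

both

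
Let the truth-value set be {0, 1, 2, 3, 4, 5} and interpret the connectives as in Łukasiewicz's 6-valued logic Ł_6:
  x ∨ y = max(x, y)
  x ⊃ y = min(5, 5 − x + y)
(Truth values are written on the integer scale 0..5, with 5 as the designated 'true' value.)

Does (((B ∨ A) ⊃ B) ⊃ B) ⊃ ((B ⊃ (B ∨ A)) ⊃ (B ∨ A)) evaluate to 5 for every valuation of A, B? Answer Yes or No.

Yes

At A = 4, B = 4, for instance:
B ∨ A = 4 ∨ 4 = 4
(B ∨ A) ⊃ B = 4 ⊃ 4 = 5
((B ∨ A) ⊃ B) ⊃ B = 5 ⊃ 4 = 4
B ⊃ (B ∨ A) = 4 ⊃ 4 = 5
(B ⊃ (B ∨ A)) ⊃ (B ∨ A) = 5 ⊃ 4 = 4
(((B ∨ A) ⊃ B) ⊃ B) ⊃ ((B ⊃ (B ∨ A)) ⊃ (B ∨ A)) = 4 ⊃ 4 = 5
and checking the remaining 35 assignments likewise gives ≥ 5 in every case.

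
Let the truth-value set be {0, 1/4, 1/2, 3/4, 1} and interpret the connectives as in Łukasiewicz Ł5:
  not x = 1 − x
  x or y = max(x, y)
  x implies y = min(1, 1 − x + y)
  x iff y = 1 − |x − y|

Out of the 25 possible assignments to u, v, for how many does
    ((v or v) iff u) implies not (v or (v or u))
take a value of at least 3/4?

16

value 1: 9 assignments (counts)
value 3/4: 7 assignments (counts)
value 1/2: 5 assignments
value 1/4: 3 assignments
value 0: 1 assignment
So 16 of the 25 assignments meet the threshold.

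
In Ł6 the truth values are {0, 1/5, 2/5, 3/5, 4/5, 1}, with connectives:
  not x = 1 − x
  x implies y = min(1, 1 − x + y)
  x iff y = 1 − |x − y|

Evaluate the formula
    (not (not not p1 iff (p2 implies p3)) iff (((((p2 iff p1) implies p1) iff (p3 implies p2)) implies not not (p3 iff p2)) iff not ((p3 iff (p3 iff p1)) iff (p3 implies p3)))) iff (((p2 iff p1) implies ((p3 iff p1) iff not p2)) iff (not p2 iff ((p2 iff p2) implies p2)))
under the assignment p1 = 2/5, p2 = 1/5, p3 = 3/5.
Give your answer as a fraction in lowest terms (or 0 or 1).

not p1 = not 2/5 = 3/5
not not p1 = not 3/5 = 2/5
p2 implies p3 = 1/5 implies 3/5 = 1
not not p1 iff (p2 implies p3) = 2/5 iff 1 = 2/5
not (not not p1 iff (p2 implies p3)) = not 2/5 = 3/5
p2 iff p1 = 1/5 iff 2/5 = 4/5
(p2 iff p1) implies p1 = 4/5 implies 2/5 = 3/5
p3 implies p2 = 3/5 implies 1/5 = 3/5
((p2 iff p1) implies p1) iff (p3 implies p2) = 3/5 iff 3/5 = 1
p3 iff p2 = 3/5 iff 1/5 = 3/5
not (p3 iff p2) = not 3/5 = 2/5
not not (p3 iff p2) = not 2/5 = 3/5
(((p2 iff p1) implies p1) iff (p3 implies p2)) implies not not (p3 iff p2) = 1 implies 3/5 = 3/5
p3 iff p1 = 3/5 iff 2/5 = 4/5
p3 iff (p3 iff p1) = 3/5 iff 4/5 = 4/5
p3 implies p3 = 3/5 implies 3/5 = 1
(p3 iff (p3 iff p1)) iff (p3 implies p3) = 4/5 iff 1 = 4/5
not ((p3 iff (p3 iff p1)) iff (p3 implies p3)) = not 4/5 = 1/5
((((p2 iff p1) implies p1) iff (p3 implies p2)) implies not not (p3 iff p2)) iff not ((p3 iff (p3 iff p1)) iff (p3 implies p3)) = 3/5 iff 1/5 = 3/5
not (not not p1 iff (p2 implies p3)) iff (((((p2 iff p1) implies p1) iff (p3 implies p2)) implies not not (p3 iff p2)) iff not ((p3 iff (p3 iff p1)) iff (p3 implies p3))) = 3/5 iff 3/5 = 1
p2 iff p1 = 1/5 iff 2/5 = 4/5
p3 iff p1 = 3/5 iff 2/5 = 4/5
not p2 = not 1/5 = 4/5
(p3 iff p1) iff not p2 = 4/5 iff 4/5 = 1
(p2 iff p1) implies ((p3 iff p1) iff not p2) = 4/5 implies 1 = 1
not p2 = not 1/5 = 4/5
p2 iff p2 = 1/5 iff 1/5 = 1
(p2 iff p2) implies p2 = 1 implies 1/5 = 1/5
not p2 iff ((p2 iff p2) implies p2) = 4/5 iff 1/5 = 2/5
((p2 iff p1) implies ((p3 iff p1) iff not p2)) iff (not p2 iff ((p2 iff p2) implies p2)) = 1 iff 2/5 = 2/5
(not (not not p1 iff (p2 implies p3)) iff (((((p2 iff p1) implies p1) iff (p3 implies p2)) implies not not (p3 iff p2)) iff not ((p3 iff (p3 iff p1)) iff (p3 implies p3)))) iff (((p2 iff p1) implies ((p3 iff p1) iff not p2)) iff (not p2 iff ((p2 iff p2) implies p2))) = 1 iff 2/5 = 2/5

2/5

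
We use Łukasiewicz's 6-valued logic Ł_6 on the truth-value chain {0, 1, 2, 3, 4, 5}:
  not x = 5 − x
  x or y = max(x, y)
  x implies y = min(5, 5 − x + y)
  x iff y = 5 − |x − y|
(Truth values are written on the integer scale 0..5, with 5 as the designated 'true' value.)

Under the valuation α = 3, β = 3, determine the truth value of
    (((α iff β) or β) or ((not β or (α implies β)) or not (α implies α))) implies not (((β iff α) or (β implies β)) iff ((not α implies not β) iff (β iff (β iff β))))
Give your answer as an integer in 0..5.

α iff β = 3 iff 3 = 5
(α iff β) or β = 5 or 3 = 5
not β = not 3 = 2
α implies β = 3 implies 3 = 5
not β or (α implies β) = 2 or 5 = 5
α implies α = 3 implies 3 = 5
not (α implies α) = not 5 = 0
(not β or (α implies β)) or not (α implies α) = 5 or 0 = 5
((α iff β) or β) or ((not β or (α implies β)) or not (α implies α)) = 5 or 5 = 5
β iff α = 3 iff 3 = 5
β implies β = 3 implies 3 = 5
(β iff α) or (β implies β) = 5 or 5 = 5
not α = not 3 = 2
not β = not 3 = 2
not α implies not β = 2 implies 2 = 5
β iff β = 3 iff 3 = 5
β iff (β iff β) = 3 iff 5 = 3
(not α implies not β) iff (β iff (β iff β)) = 5 iff 3 = 3
((β iff α) or (β implies β)) iff ((not α implies not β) iff (β iff (β iff β))) = 5 iff 3 = 3
not (((β iff α) or (β implies β)) iff ((not α implies not β) iff (β iff (β iff β)))) = not 3 = 2
(((α iff β) or β) or ((not β or (α implies β)) or not (α implies α))) implies not (((β iff α) or (β implies β)) iff ((not α implies not β) iff (β iff (β iff β)))) = 5 implies 2 = 2

2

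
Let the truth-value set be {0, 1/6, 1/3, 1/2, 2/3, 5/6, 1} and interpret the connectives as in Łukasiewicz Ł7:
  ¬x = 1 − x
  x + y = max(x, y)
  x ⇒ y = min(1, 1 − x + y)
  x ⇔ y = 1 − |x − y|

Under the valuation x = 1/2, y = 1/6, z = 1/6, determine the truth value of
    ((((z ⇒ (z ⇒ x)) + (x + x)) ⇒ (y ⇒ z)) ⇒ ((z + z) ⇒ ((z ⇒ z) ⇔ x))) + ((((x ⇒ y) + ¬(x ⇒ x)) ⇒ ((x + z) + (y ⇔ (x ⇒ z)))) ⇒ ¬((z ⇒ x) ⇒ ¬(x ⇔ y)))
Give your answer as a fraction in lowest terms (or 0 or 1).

z ⇒ x = 1/6 ⇒ 1/2 = 1
z ⇒ (z ⇒ x) = 1/6 ⇒ 1 = 1
x + x = 1/2 + 1/2 = 1/2
(z ⇒ (z ⇒ x)) + (x + x) = 1 + 1/2 = 1
y ⇒ z = 1/6 ⇒ 1/6 = 1
((z ⇒ (z ⇒ x)) + (x + x)) ⇒ (y ⇒ z) = 1 ⇒ 1 = 1
z + z = 1/6 + 1/6 = 1/6
z ⇒ z = 1/6 ⇒ 1/6 = 1
(z ⇒ z) ⇔ x = 1 ⇔ 1/2 = 1/2
(z + z) ⇒ ((z ⇒ z) ⇔ x) = 1/6 ⇒ 1/2 = 1
(((z ⇒ (z ⇒ x)) + (x + x)) ⇒ (y ⇒ z)) ⇒ ((z + z) ⇒ ((z ⇒ z) ⇔ x)) = 1 ⇒ 1 = 1
x ⇒ y = 1/2 ⇒ 1/6 = 2/3
x ⇒ x = 1/2 ⇒ 1/2 = 1
¬(x ⇒ x) = ¬1 = 0
(x ⇒ y) + ¬(x ⇒ x) = 2/3 + 0 = 2/3
x + z = 1/2 + 1/6 = 1/2
x ⇒ z = 1/2 ⇒ 1/6 = 2/3
y ⇔ (x ⇒ z) = 1/6 ⇔ 2/3 = 1/2
(x + z) + (y ⇔ (x ⇒ z)) = 1/2 + 1/2 = 1/2
((x ⇒ y) + ¬(x ⇒ x)) ⇒ ((x + z) + (y ⇔ (x ⇒ z))) = 2/3 ⇒ 1/2 = 5/6
z ⇒ x = 1/6 ⇒ 1/2 = 1
x ⇔ y = 1/2 ⇔ 1/6 = 2/3
¬(x ⇔ y) = ¬2/3 = 1/3
(z ⇒ x) ⇒ ¬(x ⇔ y) = 1 ⇒ 1/3 = 1/3
¬((z ⇒ x) ⇒ ¬(x ⇔ y)) = ¬1/3 = 2/3
(((x ⇒ y) + ¬(x ⇒ x)) ⇒ ((x + z) + (y ⇔ (x ⇒ z)))) ⇒ ¬((z ⇒ x) ⇒ ¬(x ⇔ y)) = 5/6 ⇒ 2/3 = 5/6
((((z ⇒ (z ⇒ x)) + (x + x)) ⇒ (y ⇒ z)) ⇒ ((z + z) ⇒ ((z ⇒ z) ⇔ x))) + ((((x ⇒ y) + ¬(x ⇒ x)) ⇒ ((x + z) + (y ⇔ (x ⇒ z)))) ⇒ ¬((z ⇒ x) ⇒ ¬(x ⇔ y))) = 1 + 5/6 = 1

1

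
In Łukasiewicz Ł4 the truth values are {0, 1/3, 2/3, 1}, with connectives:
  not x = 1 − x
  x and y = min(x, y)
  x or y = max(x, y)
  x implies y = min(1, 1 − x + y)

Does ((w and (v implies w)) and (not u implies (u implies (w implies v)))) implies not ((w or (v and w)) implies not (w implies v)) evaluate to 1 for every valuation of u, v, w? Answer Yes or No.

No

Counterexample: take u = 0, v = 0, w = 1/3.
v implies w = 0 implies 1/3 = 1
w and (v implies w) = 1/3 and 1 = 1/3
not u = not 0 = 1
w implies v = 1/3 implies 0 = 2/3
u implies (w implies v) = 0 implies 2/3 = 1
not u implies (u implies (w implies v)) = 1 implies 1 = 1
(w and (v implies w)) and (not u implies (u implies (w implies v))) = 1/3 and 1 = 1/3
v and w = 0 and 1/3 = 0
w or (v and w) = 1/3 or 0 = 1/3
w implies v = 1/3 implies 0 = 2/3
not (w implies v) = not 2/3 = 1/3
(w or (v and w)) implies not (w implies v) = 1/3 implies 1/3 = 1
not ((w or (v and w)) implies not (w implies v)) = not 1 = 0
((w and (v implies w)) and (not u implies (u implies (w implies v)))) implies not ((w or (v and w)) implies not (w implies v)) = 1/3 implies 0 = 2/3
This gives 2/3 ≠ 1.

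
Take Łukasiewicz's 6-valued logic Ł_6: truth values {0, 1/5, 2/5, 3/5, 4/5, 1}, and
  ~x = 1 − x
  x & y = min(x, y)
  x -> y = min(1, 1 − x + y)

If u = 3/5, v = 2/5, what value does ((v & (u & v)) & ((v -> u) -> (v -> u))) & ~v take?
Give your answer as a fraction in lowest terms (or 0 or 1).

2/5

u & v = 3/5 & 2/5 = 2/5
v & (u & v) = 2/5 & 2/5 = 2/5
v -> u = 2/5 -> 3/5 = 1
v -> u = 2/5 -> 3/5 = 1
(v -> u) -> (v -> u) = 1 -> 1 = 1
(v & (u & v)) & ((v -> u) -> (v -> u)) = 2/5 & 1 = 2/5
~v = ~2/5 = 3/5
((v & (u & v)) & ((v -> u) -> (v -> u))) & ~v = 2/5 & 3/5 = 2/5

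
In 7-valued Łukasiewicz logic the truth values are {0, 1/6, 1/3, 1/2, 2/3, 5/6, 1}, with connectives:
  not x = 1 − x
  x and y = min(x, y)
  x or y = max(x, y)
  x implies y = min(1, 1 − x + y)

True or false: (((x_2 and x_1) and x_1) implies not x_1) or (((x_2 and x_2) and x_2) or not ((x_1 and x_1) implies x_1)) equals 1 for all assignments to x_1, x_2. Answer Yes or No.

No

Counterexample: take x_1 = 2/3, x_2 = 1/2.
x_2 and x_1 = 1/2 and 2/3 = 1/2
(x_2 and x_1) and x_1 = 1/2 and 2/3 = 1/2
not x_1 = not 2/3 = 1/3
((x_2 and x_1) and x_1) implies not x_1 = 1/2 implies 1/3 = 5/6
x_2 and x_2 = 1/2 and 1/2 = 1/2
(x_2 and x_2) and x_2 = 1/2 and 1/2 = 1/2
x_1 and x_1 = 2/3 and 2/3 = 2/3
(x_1 and x_1) implies x_1 = 2/3 implies 2/3 = 1
not ((x_1 and x_1) implies x_1) = not 1 = 0
((x_2 and x_2) and x_2) or not ((x_1 and x_1) implies x_1) = 1/2 or 0 = 1/2
(((x_2 and x_1) and x_1) implies not x_1) or (((x_2 and x_2) and x_2) or not ((x_1 and x_1) implies x_1)) = 5/6 or 1/2 = 5/6
This gives 5/6 ≠ 1.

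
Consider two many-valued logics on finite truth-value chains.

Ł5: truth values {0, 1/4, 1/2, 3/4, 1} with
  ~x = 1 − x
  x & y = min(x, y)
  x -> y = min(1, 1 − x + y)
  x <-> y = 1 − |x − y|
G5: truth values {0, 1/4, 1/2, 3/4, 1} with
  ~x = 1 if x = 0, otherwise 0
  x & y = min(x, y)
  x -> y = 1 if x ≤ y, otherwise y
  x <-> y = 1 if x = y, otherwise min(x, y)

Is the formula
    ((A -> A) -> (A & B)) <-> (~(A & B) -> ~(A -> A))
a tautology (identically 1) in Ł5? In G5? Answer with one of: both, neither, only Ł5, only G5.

In Ł5: every assignment gives 1 — tautology.
In G5: at A = 1/4, B = 1/4 the value is 1/4 — not a tautology.

only Ł5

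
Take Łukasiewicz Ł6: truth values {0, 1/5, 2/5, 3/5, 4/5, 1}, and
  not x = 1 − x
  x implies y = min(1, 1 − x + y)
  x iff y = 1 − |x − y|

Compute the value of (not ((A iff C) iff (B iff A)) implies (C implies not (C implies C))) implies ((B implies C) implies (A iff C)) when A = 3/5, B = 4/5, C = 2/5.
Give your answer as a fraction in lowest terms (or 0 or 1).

1

A iff C = 3/5 iff 2/5 = 4/5
B iff A = 4/5 iff 3/5 = 4/5
(A iff C) iff (B iff A) = 4/5 iff 4/5 = 1
not ((A iff C) iff (B iff A)) = not 1 = 0
C implies C = 2/5 implies 2/5 = 1
not (C implies C) = not 1 = 0
C implies not (C implies C) = 2/5 implies 0 = 3/5
not ((A iff C) iff (B iff A)) implies (C implies not (C implies C)) = 0 implies 3/5 = 1
B implies C = 4/5 implies 2/5 = 3/5
A iff C = 3/5 iff 2/5 = 4/5
(B implies C) implies (A iff C) = 3/5 implies 4/5 = 1
(not ((A iff C) iff (B iff A)) implies (C implies not (C implies C))) implies ((B implies C) implies (A iff C)) = 1 implies 1 = 1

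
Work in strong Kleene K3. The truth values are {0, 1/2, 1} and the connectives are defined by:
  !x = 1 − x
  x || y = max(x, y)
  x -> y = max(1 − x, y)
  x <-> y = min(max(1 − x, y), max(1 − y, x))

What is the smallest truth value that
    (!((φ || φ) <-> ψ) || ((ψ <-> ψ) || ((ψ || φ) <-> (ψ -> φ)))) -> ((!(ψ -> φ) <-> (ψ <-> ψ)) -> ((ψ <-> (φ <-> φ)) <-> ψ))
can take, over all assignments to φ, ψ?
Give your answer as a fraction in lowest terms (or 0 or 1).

1/2

Take φ = 0, ψ = 1/2:
φ || φ = 0 || 0 = 0
(φ || φ) <-> ψ = 0 <-> 1/2 = 1/2
!((φ || φ) <-> ψ) = !1/2 = 1/2
ψ <-> ψ = 1/2 <-> 1/2 = 1/2
ψ || φ = 1/2 || 0 = 1/2
ψ -> φ = 1/2 -> 0 = 1/2
(ψ || φ) <-> (ψ -> φ) = 1/2 <-> 1/2 = 1/2
(ψ <-> ψ) || ((ψ || φ) <-> (ψ -> φ)) = 1/2 || 1/2 = 1/2
!((φ || φ) <-> ψ) || ((ψ <-> ψ) || ((ψ || φ) <-> (ψ -> φ))) = 1/2 || 1/2 = 1/2
ψ -> φ = 1/2 -> 0 = 1/2
!(ψ -> φ) = !1/2 = 1/2
ψ <-> ψ = 1/2 <-> 1/2 = 1/2
!(ψ -> φ) <-> (ψ <-> ψ) = 1/2 <-> 1/2 = 1/2
φ <-> φ = 0 <-> 0 = 1
ψ <-> (φ <-> φ) = 1/2 <-> 1 = 1/2
(ψ <-> (φ <-> φ)) <-> ψ = 1/2 <-> 1/2 = 1/2
(!(ψ -> φ) <-> (ψ <-> ψ)) -> ((ψ <-> (φ <-> φ)) <-> ψ) = 1/2 -> 1/2 = 1/2
(!((φ || φ) <-> ψ) || ((ψ <-> ψ) || ((ψ || φ) <-> (ψ -> φ)))) -> ((!(ψ -> φ) <-> (ψ <-> ψ)) -> ((ψ <-> (φ <-> φ)) <-> ψ)) = 1/2 -> 1/2 = 1/2
No assignment yields a value below 1/2, so this is the minimum.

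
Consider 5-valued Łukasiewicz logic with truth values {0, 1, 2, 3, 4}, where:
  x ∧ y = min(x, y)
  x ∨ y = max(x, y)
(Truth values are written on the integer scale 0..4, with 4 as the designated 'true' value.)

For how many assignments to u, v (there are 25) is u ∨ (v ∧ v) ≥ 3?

value 4: 9 assignments (counts)
value 3: 7 assignments (counts)
value 2: 5 assignments
value 1: 3 assignments
value 0: 1 assignment
So 16 of the 25 assignments meet the threshold.

16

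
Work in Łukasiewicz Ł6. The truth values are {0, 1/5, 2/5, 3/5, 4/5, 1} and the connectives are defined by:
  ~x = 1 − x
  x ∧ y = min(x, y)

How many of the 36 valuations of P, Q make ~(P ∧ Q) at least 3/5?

27

value 1: 11 assignments (counts)
value 4/5: 9 assignments (counts)
value 3/5: 7 assignments (counts)
value 2/5: 5 assignments
value 1/5: 3 assignments
value 0: 1 assignment
So 27 of the 36 assignments meet the threshold.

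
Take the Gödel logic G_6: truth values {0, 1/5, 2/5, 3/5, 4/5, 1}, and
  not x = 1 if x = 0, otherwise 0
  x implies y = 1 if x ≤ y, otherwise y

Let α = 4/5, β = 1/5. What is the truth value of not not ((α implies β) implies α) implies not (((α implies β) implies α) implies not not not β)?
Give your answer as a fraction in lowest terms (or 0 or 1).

α implies β = 4/5 implies 1/5 = 1/5
(α implies β) implies α = 1/5 implies 4/5 = 1
not ((α implies β) implies α) = not 1 = 0
not not ((α implies β) implies α) = not 0 = 1
α implies β = 4/5 implies 1/5 = 1/5
(α implies β) implies α = 1/5 implies 4/5 = 1
not β = not 1/5 = 0
not not β = not 0 = 1
not not not β = not 1 = 0
((α implies β) implies α) implies not not not β = 1 implies 0 = 0
not (((α implies β) implies α) implies not not not β) = not 0 = 1
not not ((α implies β) implies α) implies not (((α implies β) implies α) implies not not not β) = 1 implies 1 = 1

1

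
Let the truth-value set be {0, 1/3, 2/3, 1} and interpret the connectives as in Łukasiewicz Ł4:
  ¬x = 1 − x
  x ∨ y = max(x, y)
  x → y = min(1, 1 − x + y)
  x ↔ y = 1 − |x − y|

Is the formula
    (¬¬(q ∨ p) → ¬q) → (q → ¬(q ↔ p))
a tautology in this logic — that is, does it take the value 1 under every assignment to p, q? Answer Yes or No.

No

Counterexample: take p = 1/3, q = 1/3.
q ∨ p = 1/3 ∨ 1/3 = 1/3
¬(q ∨ p) = ¬1/3 = 2/3
¬¬(q ∨ p) = ¬2/3 = 1/3
¬q = ¬1/3 = 2/3
¬¬(q ∨ p) → ¬q = 1/3 → 2/3 = 1
q ↔ p = 1/3 ↔ 1/3 = 1
¬(q ↔ p) = ¬1 = 0
q → ¬(q ↔ p) = 1/3 → 0 = 2/3
(¬¬(q ∨ p) → ¬q) → (q → ¬(q ↔ p)) = 1 → 2/3 = 2/3
This gives 2/3 ≠ 1.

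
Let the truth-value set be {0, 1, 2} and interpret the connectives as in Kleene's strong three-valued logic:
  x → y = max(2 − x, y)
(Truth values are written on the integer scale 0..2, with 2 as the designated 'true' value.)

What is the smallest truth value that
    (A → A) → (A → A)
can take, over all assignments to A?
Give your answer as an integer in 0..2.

Take A = 1:
A → A = 1 → 1 = 1
A → A = 1 → 1 = 1
(A → A) → (A → A) = 1 → 1 = 1
No assignment yields a value below 1, so this is the minimum.

1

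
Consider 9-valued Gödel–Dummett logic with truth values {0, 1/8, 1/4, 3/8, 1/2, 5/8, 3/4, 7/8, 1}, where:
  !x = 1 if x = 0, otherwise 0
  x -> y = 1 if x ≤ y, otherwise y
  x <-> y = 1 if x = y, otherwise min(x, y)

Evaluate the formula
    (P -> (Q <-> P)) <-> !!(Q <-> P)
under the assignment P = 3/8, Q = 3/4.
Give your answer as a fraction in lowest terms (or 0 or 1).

Q <-> P = 3/4 <-> 3/8 = 3/8
P -> (Q <-> P) = 3/8 -> 3/8 = 1
Q <-> P = 3/4 <-> 3/8 = 3/8
!(Q <-> P) = !3/8 = 0
!!(Q <-> P) = !0 = 1
(P -> (Q <-> P)) <-> !!(Q <-> P) = 1 <-> 1 = 1

1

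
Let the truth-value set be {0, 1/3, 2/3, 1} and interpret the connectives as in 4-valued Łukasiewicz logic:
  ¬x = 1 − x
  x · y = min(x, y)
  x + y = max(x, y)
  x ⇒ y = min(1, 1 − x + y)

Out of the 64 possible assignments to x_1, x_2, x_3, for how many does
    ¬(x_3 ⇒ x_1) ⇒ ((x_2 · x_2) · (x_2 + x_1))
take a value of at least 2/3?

60

value 1: 54 assignments (counts)
value 2/3: 6 assignments (counts)
value 1/3: 3 assignments
value 0: 1 assignment
So 60 of the 64 assignments meet the threshold.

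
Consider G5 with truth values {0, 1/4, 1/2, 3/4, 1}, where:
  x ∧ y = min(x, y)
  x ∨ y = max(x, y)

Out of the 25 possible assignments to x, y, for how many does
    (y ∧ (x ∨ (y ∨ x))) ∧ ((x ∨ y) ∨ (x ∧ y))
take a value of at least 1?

5

value 1: 5 assignments (counts)
value 3/4: 5 assignments
value 1/2: 5 assignments
value 1/4: 5 assignments
value 0: 5 assignments
So 5 of the 25 assignments meet the threshold.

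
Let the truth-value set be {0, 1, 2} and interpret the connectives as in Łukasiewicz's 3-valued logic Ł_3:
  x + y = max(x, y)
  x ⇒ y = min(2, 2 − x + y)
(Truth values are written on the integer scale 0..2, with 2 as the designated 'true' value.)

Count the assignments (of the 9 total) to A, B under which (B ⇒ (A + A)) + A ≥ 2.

6

A = 0, B = 0 ↦ 2  ≥
A = 0, B = 1 ↦ 1  <
A = 0, B = 2 ↦ 0  <
A = 1, B = 0 ↦ 2  ≥
A = 1, B = 1 ↦ 2  ≥
A = 1, B = 2 ↦ 1  <
A = 2, B = 0 ↦ 2  ≥
A = 2, B = 1 ↦ 2  ≥
A = 2, B = 2 ↦ 2  ≥
So 6 of the 9 assignments meet the threshold.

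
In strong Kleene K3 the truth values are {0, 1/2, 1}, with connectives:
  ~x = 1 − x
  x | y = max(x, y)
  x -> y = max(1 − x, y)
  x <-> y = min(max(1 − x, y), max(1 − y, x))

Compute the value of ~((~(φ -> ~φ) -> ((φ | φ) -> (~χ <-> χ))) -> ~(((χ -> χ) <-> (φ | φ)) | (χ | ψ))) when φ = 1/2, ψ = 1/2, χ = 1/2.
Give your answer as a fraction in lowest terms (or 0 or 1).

~φ = ~1/2 = 1/2
φ -> ~φ = 1/2 -> 1/2 = 1/2
~(φ -> ~φ) = ~1/2 = 1/2
φ | φ = 1/2 | 1/2 = 1/2
~χ = ~1/2 = 1/2
~χ <-> χ = 1/2 <-> 1/2 = 1/2
(φ | φ) -> (~χ <-> χ) = 1/2 -> 1/2 = 1/2
~(φ -> ~φ) -> ((φ | φ) -> (~χ <-> χ)) = 1/2 -> 1/2 = 1/2
χ -> χ = 1/2 -> 1/2 = 1/2
φ | φ = 1/2 | 1/2 = 1/2
(χ -> χ) <-> (φ | φ) = 1/2 <-> 1/2 = 1/2
χ | ψ = 1/2 | 1/2 = 1/2
((χ -> χ) <-> (φ | φ)) | (χ | ψ) = 1/2 | 1/2 = 1/2
~(((χ -> χ) <-> (φ | φ)) | (χ | ψ)) = ~1/2 = 1/2
(~(φ -> ~φ) -> ((φ | φ) -> (~χ <-> χ))) -> ~(((χ -> χ) <-> (φ | φ)) | (χ | ψ)) = 1/2 -> 1/2 = 1/2
~((~(φ -> ~φ) -> ((φ | φ) -> (~χ <-> χ))) -> ~(((χ -> χ) <-> (φ | φ)) | (χ | ψ))) = ~1/2 = 1/2

1/2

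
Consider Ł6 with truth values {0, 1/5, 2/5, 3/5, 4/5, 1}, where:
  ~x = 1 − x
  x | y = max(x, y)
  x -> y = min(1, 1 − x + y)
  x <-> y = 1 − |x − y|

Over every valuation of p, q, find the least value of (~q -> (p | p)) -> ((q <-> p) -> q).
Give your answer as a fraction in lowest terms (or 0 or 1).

Take p = 2/5, q = 2/5:
~q = ~2/5 = 3/5
p | p = 2/5 | 2/5 = 2/5
~q -> (p | p) = 3/5 -> 2/5 = 4/5
q <-> p = 2/5 <-> 2/5 = 1
(q <-> p) -> q = 1 -> 2/5 = 2/5
(~q -> (p | p)) -> ((q <-> p) -> q) = 4/5 -> 2/5 = 3/5
No assignment yields a value below 3/5, so this is the minimum.

3/5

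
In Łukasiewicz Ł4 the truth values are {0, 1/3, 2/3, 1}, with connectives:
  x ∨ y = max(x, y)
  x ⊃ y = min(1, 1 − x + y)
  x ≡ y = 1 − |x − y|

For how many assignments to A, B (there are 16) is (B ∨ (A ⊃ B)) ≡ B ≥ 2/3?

A = 0, B = 0 ↦ 0  <
A = 0, B = 1/3 ↦ 1/3  <
A = 0, B = 2/3 ↦ 2/3  ≥
A = 0, B = 1 ↦ 1  ≥
A = 1/3, B = 0 ↦ 1/3  <
A = 1/3, B = 1/3 ↦ 1/3  <
A = 1/3, B = 2/3 ↦ 2/3  ≥
A = 1/3, B = 1 ↦ 1  ≥
A = 2/3, B = 0 ↦ 2/3  ≥
A = 2/3, B = 1/3 ↦ 2/3  ≥
A = 2/3, B = 2/3 ↦ 2/3  ≥
A = 2/3, B = 1 ↦ 1  ≥
A = 1, B = 0 ↦ 1  ≥
A = 1, B = 1/3 ↦ 1  ≥
A = 1, B = 2/3 ↦ 1  ≥
A = 1, B = 1 ↦ 1  ≥
So 12 of the 16 assignments meet the threshold.

12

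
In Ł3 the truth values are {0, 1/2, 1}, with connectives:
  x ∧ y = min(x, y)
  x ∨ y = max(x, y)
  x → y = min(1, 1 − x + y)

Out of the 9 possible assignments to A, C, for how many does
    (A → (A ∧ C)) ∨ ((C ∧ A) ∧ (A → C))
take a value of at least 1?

A = 0, C = 0 ↦ 1  ≥
A = 0, C = 1/2 ↦ 1  ≥
A = 0, C = 1 ↦ 1  ≥
A = 1/2, C = 0 ↦ 1/2  <
A = 1/2, C = 1/2 ↦ 1  ≥
A = 1/2, C = 1 ↦ 1  ≥
A = 1, C = 0 ↦ 0  <
A = 1, C = 1/2 ↦ 1/2  <
A = 1, C = 1 ↦ 1  ≥
So 6 of the 9 assignments meet the threshold.

6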